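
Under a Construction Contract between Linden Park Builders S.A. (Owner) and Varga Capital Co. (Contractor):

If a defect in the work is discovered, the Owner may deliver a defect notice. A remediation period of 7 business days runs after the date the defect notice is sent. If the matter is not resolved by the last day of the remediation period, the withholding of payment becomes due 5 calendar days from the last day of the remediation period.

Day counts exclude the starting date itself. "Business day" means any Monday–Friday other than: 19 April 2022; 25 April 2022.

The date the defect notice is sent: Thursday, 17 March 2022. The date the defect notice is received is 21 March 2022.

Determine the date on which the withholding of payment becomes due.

2 April 2022

From Thursday, 17 March 2022, 7 business days (Mar 18, Mar 21, Mar 22, Mar 23, Mar 24, Mar 25, Mar 28, skipping weekends) brings us to Monday, 28 March 2022, which is the last day of the remediation period.
The date on which the withholding of payment becomes due: 5 calendar days after 28 March 2022 is 2 April 2022.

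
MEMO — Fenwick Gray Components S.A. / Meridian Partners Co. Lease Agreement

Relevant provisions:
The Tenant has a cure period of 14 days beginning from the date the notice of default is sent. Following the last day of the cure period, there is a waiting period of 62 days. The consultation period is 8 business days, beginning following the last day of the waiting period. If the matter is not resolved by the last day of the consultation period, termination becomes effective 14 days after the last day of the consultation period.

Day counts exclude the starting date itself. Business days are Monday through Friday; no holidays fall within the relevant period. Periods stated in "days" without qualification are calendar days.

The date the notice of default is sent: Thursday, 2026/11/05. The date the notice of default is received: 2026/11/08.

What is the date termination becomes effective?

2027/02/15

The last day of the cure period: 14 calendar days after 2026/11/05 is 2026/11/19.
Adding 62 calendar days to 2026/11/19 gives 2027/01/20, which is the last day of the waiting period.
From Wednesday, 2027/01/20, 8 business days (Jan 21, Jan 22, Jan 25, Jan 26, Jan 27, Jan 28, Jan 29, Feb 1, skipping weekends) brings us to Monday, 2027/02/01, which is the last day of the consultation period.
The date termination becomes effective: 2027/02/01 + 14 days = 2027/02/15.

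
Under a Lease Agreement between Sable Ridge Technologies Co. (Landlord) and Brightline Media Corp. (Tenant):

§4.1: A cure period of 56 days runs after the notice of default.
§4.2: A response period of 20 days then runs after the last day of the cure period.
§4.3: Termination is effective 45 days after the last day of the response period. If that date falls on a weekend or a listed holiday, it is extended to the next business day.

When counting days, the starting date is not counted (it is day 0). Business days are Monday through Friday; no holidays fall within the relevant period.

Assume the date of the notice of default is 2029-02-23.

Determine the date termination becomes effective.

The last day of the cure period: 2029-02-23 + 56 days = 2029-04-20.
Adding 20 calendar days to 2029-04-20 gives 2029-05-10, which is the last day of the response period.
The date termination becomes effective: 2029-05-10 + 45 days = 2029-06-24. That falls on a Sunday, so it rolls to the next business day, Monday, 2029-06-25.

2029-06-25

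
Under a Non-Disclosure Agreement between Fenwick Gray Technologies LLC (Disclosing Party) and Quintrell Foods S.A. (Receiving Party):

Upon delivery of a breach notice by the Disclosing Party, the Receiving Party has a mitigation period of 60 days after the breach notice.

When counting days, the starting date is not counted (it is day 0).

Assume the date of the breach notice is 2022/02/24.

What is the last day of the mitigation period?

2022/04/25

Adding 60 calendar days to 2022/02/24 gives 2022/04/25, which is the last day of the mitigation period.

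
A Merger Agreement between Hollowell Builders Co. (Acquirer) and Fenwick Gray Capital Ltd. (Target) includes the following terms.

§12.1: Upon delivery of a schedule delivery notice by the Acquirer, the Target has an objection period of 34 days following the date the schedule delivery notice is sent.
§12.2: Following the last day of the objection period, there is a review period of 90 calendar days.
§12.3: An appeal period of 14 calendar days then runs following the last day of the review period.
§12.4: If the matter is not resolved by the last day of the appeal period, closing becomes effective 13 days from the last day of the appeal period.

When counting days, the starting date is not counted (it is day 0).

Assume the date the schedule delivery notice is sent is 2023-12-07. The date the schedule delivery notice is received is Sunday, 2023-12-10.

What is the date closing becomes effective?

2024-05-06

Adding 34 calendar days to 2023-12-07 gives 2024-01-10, which is the last day of the objection period.
Adding 90 calendar days to 2024-01-10 gives 2024-04-09, which is the last day of the review period.
Adding 14 calendar days to 2024-04-09 gives 2024-04-23, which is the last day of the appeal period.
Adding 13 calendar days to 2024-04-23 gives 2024-05-06, which is the date closing becomes effective.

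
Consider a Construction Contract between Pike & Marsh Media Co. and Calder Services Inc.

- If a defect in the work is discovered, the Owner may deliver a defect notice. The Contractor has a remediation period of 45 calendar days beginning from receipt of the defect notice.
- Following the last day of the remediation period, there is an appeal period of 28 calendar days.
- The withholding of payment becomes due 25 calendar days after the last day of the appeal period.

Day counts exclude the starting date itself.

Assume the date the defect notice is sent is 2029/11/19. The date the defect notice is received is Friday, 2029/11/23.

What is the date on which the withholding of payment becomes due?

2030/03/01

Adding 45 calendar days to 2029/11/23 gives 2030/01/07, which is the last day of the remediation period.
Adding 28 calendar days to 2030/01/07 gives 2030/02/04, which is the last day of the appeal period.
The date on which the withholding of payment becomes due: 25 calendar days after 2030/02/04 is 2030/03/01.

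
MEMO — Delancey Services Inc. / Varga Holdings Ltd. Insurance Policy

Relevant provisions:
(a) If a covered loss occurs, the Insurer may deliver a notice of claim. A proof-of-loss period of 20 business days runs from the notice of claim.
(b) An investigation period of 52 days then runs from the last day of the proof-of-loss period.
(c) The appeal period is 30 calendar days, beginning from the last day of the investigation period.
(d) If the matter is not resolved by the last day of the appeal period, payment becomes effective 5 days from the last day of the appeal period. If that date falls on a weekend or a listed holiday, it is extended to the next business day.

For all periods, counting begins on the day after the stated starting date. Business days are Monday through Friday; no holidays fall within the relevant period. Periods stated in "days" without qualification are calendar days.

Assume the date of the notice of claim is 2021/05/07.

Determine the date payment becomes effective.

The last day of the proof-of-loss period: counting 20 business days from Friday, 2021/05/07 (May 10, May 11, May 12, May 13, …, Jun 2, Jun 3, Jun 4, skipping weekends) reaches Friday, 2021/06/04.
The last day of the investigation period: 2021/06/04 + 52 days = 2021/07/26.
The last day of the appeal period: 2021/07/26 + 30 days = 2021/08/25.
The date payment becomes effective: 5 calendar days after 2021/08/25 is 2021/08/30. 2021/08/30 is a Monday, so no roll-forward applies.

2021/08/30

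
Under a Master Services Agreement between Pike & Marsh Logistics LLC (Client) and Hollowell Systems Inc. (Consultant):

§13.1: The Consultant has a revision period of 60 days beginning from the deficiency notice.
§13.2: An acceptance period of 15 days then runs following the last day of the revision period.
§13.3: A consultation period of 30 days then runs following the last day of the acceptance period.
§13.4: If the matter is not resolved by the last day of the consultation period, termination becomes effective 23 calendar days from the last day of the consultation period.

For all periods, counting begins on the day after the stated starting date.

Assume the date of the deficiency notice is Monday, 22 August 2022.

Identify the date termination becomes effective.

Adding 60 calendar days to 22 August 2022 gives 21 October 2022, which is the last day of the revision period.
The last day of the acceptance period: 15 calendar days after 21 October 2022 is 5 November 2022.
The last day of the consultation period: 5 November 2022 + 30 days = 5 December 2022.
The date termination becomes effective: 23 calendar days after 5 December 2022 is 28 December 2022.

28 December 2022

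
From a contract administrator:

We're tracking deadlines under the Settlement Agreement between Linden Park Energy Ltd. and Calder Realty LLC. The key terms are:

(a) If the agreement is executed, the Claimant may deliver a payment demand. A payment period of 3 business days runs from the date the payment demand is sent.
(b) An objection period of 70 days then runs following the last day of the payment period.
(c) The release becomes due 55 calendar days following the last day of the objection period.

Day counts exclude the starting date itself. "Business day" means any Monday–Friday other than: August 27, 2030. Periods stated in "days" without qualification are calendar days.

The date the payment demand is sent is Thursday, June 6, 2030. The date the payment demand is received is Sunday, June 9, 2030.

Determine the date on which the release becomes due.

October 14, 2030

From Thursday, June 6, 2030, 3 business days (Jun 7, Jun 10, Jun 11, skipping weekends) brings us to Tuesday, June 11, 2030, which is the last day of the payment period.
Adding 70 calendar days to June 11, 2030 gives August 20, 2030, which is the last day of the objection period.
Adding 55 calendar days to August 20, 2030 gives October 14, 2030, which is the date on which the release becomes due.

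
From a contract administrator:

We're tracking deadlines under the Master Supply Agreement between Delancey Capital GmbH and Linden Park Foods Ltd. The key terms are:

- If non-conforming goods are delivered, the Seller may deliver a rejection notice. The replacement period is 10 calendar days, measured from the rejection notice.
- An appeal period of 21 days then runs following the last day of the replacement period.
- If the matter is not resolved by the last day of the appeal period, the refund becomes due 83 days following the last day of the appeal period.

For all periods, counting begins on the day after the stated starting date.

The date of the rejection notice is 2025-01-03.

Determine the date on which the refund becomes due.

The last day of the replacement period: 2025-01-03 + 10 days = 2025-01-13.
The last day of the appeal period: 21 calendar days after 2025-01-13 is 2025-02-03.
The date on which the refund becomes due: 2025-02-03 + 83 days = 2025-04-27.

2025-04-27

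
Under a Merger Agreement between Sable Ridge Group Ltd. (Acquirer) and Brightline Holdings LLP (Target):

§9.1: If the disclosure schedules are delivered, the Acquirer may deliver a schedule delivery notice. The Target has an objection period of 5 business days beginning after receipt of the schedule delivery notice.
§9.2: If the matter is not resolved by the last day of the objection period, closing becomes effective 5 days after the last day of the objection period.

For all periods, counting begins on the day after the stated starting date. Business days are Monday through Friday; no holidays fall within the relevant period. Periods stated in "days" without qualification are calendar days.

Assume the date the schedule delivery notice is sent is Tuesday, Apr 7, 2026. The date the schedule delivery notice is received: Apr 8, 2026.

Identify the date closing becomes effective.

Apr 20, 2026

The last day of the objection period: counting 5 business days from Wednesday, Apr 8, 2026 (Apr 9, Apr 10, Apr 13, Apr 14, Apr 15, skipping weekends) reaches Wednesday, Apr 15, 2026.
Adding 5 calendar days to Apr 15, 2026 gives Apr 20, 2026, which is the date closing becomes effective.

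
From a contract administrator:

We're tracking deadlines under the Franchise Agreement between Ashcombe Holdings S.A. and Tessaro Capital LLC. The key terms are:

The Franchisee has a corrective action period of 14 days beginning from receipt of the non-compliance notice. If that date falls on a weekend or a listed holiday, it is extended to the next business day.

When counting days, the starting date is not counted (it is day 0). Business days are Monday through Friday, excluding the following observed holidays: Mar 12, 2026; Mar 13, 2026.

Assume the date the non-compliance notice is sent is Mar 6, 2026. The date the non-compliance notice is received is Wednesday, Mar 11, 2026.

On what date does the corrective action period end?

Mar 25, 2026

Adding 14 calendar days to Mar 11, 2026 gives Mar 25, 2026, which is the last day of the corrective action period. Mar 25, 2026 is a Wednesday and is not a listed holiday, so no roll-forward applies.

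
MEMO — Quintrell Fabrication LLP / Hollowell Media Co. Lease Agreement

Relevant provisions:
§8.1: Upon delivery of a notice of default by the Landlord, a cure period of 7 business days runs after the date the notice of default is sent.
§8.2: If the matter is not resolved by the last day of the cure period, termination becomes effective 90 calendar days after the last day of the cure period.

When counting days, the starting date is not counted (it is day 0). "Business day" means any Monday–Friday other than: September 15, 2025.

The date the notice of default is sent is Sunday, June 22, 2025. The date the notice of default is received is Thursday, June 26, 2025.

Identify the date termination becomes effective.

From Sunday, June 22, 2025, 7 business days (Jun 23, Jun 24, Jun 25, Jun 26, Jun 27, Jun 30, Jul 1, skipping weekends) brings us to Tuesday, July 1, 2025, which is the last day of the cure period.
Adding 90 calendar days to July 1, 2025 gives September 29, 2025, which is the date termination becomes effective.

September 29, 2025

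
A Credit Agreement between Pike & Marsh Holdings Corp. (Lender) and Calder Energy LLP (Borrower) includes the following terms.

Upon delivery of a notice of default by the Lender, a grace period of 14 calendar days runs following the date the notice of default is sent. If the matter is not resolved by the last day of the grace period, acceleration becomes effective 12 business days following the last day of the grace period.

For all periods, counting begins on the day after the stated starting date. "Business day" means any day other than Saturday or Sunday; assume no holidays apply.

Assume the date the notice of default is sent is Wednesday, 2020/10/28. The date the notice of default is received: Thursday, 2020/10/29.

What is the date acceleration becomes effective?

2020/11/27

Adding 14 calendar days to 2020/10/28 gives 2020/11/11, which is the last day of the grace period.
The date acceleration becomes effective: counting 12 business days from Wednesday, 2020/11/11 (Nov 12, Nov 13, Nov 16, Nov 17, …, Nov 25, Nov 26, Nov 27, skipping weekends) reaches Friday, 2020/11/27.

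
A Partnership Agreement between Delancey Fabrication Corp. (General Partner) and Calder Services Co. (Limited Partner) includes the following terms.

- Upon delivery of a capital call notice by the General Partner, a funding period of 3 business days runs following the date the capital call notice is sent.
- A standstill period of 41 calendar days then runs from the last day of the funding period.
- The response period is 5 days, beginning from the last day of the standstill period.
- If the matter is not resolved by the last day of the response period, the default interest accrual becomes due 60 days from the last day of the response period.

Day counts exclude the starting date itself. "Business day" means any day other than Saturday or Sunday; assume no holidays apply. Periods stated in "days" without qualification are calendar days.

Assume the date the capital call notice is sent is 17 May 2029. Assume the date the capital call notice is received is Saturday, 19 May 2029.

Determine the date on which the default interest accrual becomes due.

The last day of the funding period: 3 business days after Thursday, 17 May 2029, skipping weekends — May 18, May 21, May 22 — lands on Tuesday, 22 May 2029.
The last day of the standstill period: 22 May 2029 + 41 days = 2 July 2029.
Adding 5 calendar days to 2 July 2029 gives 7 July 2029, which is the last day of the response period.
Adding 60 calendar days to 7 July 2029 gives 5 September 2029, which is the date on which the default interest accrual becomes due.

5 September 2029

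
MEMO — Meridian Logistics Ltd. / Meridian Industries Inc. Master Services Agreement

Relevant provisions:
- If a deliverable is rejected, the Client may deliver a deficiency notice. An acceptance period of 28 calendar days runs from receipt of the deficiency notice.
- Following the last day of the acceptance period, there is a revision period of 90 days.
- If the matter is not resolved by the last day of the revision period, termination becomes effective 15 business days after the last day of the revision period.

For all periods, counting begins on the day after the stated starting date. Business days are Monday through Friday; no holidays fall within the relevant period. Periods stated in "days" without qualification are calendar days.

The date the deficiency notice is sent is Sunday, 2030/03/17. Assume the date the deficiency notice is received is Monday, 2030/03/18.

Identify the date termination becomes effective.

Adding 28 calendar days to 2030/03/18 gives 2030/04/15, which is the last day of the acceptance period.
The last day of the revision period: 2030/04/15 + 90 days = 2030/07/14.
The date termination becomes effective: counting 15 business days from Sunday, 2030/07/14 (Jul 15, Jul 16, Jul 17, Jul 18, …, Jul 31, Aug 1, Aug 2, skipping weekends) reaches Friday, 2030/08/02.

2030/08/02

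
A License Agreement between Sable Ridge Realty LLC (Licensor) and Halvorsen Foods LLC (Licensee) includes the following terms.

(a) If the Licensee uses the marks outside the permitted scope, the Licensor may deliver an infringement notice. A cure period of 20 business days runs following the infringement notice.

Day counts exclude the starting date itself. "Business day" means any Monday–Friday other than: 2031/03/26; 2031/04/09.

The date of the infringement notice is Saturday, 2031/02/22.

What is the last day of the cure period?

The last day of the cure period: counting 20 business days from Saturday, 2031/02/22 (Feb 24, Feb 25, Feb 26, Feb 27, …, Mar 19, Mar 20, Mar 21, skipping weekends) reaches Friday, 2031/03/21.

2031/03/21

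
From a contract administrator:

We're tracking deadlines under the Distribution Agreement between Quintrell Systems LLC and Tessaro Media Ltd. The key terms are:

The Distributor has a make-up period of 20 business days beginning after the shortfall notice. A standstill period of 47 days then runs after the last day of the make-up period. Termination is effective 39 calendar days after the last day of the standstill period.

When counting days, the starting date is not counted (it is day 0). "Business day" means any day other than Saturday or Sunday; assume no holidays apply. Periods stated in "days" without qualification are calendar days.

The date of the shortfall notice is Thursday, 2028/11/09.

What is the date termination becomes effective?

From Thursday, 2028/11/09, 20 business days (Nov 10, Nov 13, Nov 14, Nov 15, …, Dec 5, Dec 6, Dec 7, skipping weekends) brings us to Thursday, 2028/12/07, which is the last day of the make-up period.
The last day of the standstill period: 47 calendar days after 2028/12/07 is 2029/01/23.
The date termination becomes effective: 2029/01/23 + 39 days = 2029/03/03.

2029/03/03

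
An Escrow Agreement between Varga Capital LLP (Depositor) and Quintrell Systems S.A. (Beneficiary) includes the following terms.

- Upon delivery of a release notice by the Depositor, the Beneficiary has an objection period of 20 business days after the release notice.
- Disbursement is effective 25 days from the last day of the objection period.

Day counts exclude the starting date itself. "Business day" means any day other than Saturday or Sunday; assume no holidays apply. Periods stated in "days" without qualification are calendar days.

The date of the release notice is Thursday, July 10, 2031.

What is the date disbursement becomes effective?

From Thursday, July 10, 2031, 20 business days (Jul 11, Jul 14, Jul 15, Jul 16, …, Aug 5, Aug 6, Aug 7, skipping weekends) brings us to Thursday, August 7, 2031, which is the last day of the objection period.
Adding 25 calendar days to August 7, 2031 gives September 1, 2031, which is the date disbursement becomes effective.

September 1, 2031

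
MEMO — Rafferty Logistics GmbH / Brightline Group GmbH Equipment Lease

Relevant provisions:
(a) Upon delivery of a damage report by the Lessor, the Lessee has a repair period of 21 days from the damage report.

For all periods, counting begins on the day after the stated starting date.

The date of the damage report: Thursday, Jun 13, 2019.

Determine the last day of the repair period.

Jul 4, 2019

The last day of the repair period: 21 calendar days after Jun 13, 2019 is Jul 4, 2019.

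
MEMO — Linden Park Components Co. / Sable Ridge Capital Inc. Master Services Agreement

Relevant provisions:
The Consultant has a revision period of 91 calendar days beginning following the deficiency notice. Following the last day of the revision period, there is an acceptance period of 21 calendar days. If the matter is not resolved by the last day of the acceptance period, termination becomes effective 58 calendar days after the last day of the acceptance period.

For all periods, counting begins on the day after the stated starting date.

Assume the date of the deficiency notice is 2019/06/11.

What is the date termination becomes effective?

The last day of the revision period: 2019/06/11 + 91 days = 2019/09/10.
The last day of the acceptance period: 21 calendar days after 2019/09/10 is 2019/10/01.
The date termination becomes effective: 2019/10/01 + 58 days = 2019/11/28.

2019/11/28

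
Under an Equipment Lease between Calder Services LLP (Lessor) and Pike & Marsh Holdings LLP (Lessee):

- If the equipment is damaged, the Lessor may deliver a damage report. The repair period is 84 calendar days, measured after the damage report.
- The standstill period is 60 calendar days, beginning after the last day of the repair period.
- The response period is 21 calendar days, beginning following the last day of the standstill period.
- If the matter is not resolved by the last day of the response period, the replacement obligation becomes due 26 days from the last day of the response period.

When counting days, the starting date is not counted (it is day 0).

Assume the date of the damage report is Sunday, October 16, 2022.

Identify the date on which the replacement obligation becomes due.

April 25, 2023

The last day of the repair period: October 16, 2022 + 84 days = January 8, 2023.
The last day of the standstill period: January 8, 2023 + 60 days = March 9, 2023.
The last day of the response period: 21 calendar days after March 9, 2023 is March 30, 2023.
The date on which the replacement obligation becomes due: March 30, 2023 + 26 days = April 25, 2023.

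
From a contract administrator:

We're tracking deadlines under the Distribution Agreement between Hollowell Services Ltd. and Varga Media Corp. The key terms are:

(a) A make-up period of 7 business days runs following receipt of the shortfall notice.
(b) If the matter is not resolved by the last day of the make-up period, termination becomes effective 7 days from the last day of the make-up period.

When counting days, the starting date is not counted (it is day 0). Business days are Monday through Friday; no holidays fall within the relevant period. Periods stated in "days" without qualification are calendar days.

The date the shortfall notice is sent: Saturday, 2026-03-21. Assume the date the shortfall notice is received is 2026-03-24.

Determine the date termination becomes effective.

2026-04-09

From Tuesday, 2026-03-24, 7 business days (Mar 25, Mar 26, Mar 27, Mar 30, Mar 31, Apr 1, Apr 2, skipping weekends) brings us to Thursday, 2026-04-02, which is the last day of the make-up period.
The date termination becomes effective: 7 calendar days after 2026-04-02 is 2026-04-09.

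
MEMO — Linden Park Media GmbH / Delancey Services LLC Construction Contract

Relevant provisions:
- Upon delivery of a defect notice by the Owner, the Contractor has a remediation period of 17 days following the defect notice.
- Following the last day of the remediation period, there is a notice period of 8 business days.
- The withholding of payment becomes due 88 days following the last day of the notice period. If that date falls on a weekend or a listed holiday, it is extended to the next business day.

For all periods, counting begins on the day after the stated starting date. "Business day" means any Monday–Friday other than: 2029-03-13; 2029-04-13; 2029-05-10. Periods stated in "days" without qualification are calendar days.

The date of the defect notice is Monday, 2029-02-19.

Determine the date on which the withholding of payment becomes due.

2029-06-18

The last day of the remediation period: 2029-02-19 + 17 days = 2029-03-08.
The last day of the notice period: 8 business days after Thursday, 2029-03-08, skipping weekends and the listed holiday on Mar 13 — Mar 9, Mar 12, Mar 14, Mar 15, Mar 16, Mar 19, Mar 20, Mar 21 — lands on Wednesday, 2029-03-21.
The date on which the withholding of payment becomes due: 88 calendar days after 2029-03-21 is 2029-06-17. That falls on a Sunday, so it rolls to the next business day, Monday, 2029-06-18.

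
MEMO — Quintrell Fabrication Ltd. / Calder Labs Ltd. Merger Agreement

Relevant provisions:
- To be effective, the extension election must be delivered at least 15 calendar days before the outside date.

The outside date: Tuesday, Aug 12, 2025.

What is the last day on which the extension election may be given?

Jul 28, 2025

Aug 12, 2025 minus 15 days is Jul 28, 2025.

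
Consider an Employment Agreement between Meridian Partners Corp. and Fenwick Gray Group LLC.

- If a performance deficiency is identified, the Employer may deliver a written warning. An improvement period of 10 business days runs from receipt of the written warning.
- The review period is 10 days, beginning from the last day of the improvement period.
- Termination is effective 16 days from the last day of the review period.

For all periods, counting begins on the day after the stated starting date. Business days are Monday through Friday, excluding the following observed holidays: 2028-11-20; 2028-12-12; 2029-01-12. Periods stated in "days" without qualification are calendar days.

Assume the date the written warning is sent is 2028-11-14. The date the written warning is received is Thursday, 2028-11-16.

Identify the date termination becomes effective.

2028-12-27

The last day of the improvement period: counting 10 business days from Thursday, 2028-11-16 (Nov 17, Nov 21, Nov 22, Nov 23, Nov 24, Nov 27, Nov 28, Nov 29, Nov 30, Dec 1, skipping weekends and the listed holiday on Nov 20) reaches Friday, 2028-12-01.
The last day of the review period: 10 calendar days after 2028-12-01 is 2028-12-11.
The date termination becomes effective: 16 calendar days after 2028-12-11 is 2028-12-27.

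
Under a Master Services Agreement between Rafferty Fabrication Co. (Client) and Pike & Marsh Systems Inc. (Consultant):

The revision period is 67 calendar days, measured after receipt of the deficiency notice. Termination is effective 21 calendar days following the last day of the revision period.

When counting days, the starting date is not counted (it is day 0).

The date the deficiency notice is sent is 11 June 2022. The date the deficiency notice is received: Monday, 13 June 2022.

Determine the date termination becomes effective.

9 September 2022

Adding 67 calendar days to 13 June 2022 gives 19 August 2022, which is the last day of the revision period.
The date termination becomes effective: 19 August 2022 + 21 days = 9 September 2022.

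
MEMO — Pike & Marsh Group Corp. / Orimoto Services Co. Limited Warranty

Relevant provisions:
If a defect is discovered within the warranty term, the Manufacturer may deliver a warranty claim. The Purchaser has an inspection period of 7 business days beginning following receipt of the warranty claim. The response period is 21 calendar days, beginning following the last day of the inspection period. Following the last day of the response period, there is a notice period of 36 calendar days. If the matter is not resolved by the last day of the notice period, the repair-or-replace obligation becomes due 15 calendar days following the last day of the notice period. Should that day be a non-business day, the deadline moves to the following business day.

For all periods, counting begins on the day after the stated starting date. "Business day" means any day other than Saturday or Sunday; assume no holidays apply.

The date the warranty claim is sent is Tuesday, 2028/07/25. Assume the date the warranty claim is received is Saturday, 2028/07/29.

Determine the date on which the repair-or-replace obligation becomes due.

2028/10/19

The last day of the inspection period: 7 business days after Saturday, 2028/07/29, skipping weekends — Jul 31, Aug 1, Aug 2, Aug 3, Aug 4, Aug 7, Aug 8 — lands on Tuesday, 2028/08/08.
The last day of the response period: 2028/08/08 + 21 days = 2028/08/29.
The last day of the notice period: 36 calendar days after 2028/08/29 is 2028/10/04.
Adding 15 calendar days to 2028/10/04 gives 2028/10/19, which is the date on which the repair-or-replace obligation becomes due. 2028/10/19 is a Thursday, so no roll-forward applies.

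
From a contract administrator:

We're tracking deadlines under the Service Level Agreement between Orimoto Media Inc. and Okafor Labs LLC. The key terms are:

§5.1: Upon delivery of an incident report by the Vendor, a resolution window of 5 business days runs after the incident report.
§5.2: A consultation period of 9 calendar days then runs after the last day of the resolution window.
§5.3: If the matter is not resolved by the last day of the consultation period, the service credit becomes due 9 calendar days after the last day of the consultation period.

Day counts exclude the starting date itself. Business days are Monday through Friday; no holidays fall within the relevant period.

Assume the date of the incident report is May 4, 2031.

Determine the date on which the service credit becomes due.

May 27, 2031

The last day of the resolution window: 5 business days after Sunday, May 4, 2031, skipping weekends — May 5, May 6, May 7, May 8, May 9 — lands on Friday, May 9, 2031.
Adding 9 calendar days to May 9, 2031 gives May 18, 2031, which is the last day of the consultation period.
The date on which the service credit becomes due: May 18, 2031 + 9 days = May 27, 2031.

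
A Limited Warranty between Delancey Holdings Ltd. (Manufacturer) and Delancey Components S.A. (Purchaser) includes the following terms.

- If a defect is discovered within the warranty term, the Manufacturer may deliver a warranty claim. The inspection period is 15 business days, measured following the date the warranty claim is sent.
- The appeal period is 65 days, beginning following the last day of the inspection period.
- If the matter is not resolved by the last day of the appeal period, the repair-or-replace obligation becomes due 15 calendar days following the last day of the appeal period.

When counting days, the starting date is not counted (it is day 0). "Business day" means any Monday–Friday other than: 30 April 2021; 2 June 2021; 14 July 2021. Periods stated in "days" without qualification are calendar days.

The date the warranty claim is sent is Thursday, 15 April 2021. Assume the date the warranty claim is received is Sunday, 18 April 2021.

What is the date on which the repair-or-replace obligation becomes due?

26 July 2021

The last day of the inspection period: 15 business days after Thursday, 15 April 2021, skipping weekends and the listed holiday on Apr 30 — Apr 16, Apr 19, Apr 20, Apr 21, …, May 5, May 6, May 7 — lands on Friday, 7 May 2021.
Adding 65 calendar days to 7 May 2021 gives 11 July 2021, which is the last day of the appeal period.
The date on which the repair-or-replace obligation becomes due: 11 July 2021 + 15 days = 26 July 2021.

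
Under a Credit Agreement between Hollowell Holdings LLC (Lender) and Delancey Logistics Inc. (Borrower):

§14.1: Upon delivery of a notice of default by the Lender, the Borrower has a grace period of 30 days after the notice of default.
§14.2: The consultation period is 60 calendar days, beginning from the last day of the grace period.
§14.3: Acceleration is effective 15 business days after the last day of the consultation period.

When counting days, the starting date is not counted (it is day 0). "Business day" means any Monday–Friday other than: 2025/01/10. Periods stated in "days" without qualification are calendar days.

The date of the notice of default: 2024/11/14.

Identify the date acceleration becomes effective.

The last day of the grace period: 30 calendar days after 2024/11/14 is 2024/12/14.
The last day of the consultation period: 60 calendar days after 2024/12/14 is 2025/02/12.
The date acceleration becomes effective: counting 15 business days from Wednesday, 2025/02/12 (Feb 13, Feb 14, Feb 17, Feb 18, …, Mar 3, Mar 4, Mar 5, skipping weekends) reaches Wednesday, 2025/03/05.

2025/03/05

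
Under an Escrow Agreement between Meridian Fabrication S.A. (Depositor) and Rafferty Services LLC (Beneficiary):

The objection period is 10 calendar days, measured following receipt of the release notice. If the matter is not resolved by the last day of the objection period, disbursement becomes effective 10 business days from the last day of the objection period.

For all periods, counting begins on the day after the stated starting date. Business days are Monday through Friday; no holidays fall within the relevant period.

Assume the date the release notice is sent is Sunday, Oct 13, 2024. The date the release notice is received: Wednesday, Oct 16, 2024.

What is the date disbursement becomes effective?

Nov 8, 2024

The last day of the objection period: Oct 16, 2024 + 10 days = Oct 26, 2024.
The date disbursement becomes effective: counting 10 business days from Saturday, Oct 26, 2024 (Oct 28, Oct 29, Oct 30, Oct 31, Nov 1, Nov 4, Nov 5, Nov 6, Nov 7, Nov 8, skipping weekends) reaches Friday, Nov 8, 2024.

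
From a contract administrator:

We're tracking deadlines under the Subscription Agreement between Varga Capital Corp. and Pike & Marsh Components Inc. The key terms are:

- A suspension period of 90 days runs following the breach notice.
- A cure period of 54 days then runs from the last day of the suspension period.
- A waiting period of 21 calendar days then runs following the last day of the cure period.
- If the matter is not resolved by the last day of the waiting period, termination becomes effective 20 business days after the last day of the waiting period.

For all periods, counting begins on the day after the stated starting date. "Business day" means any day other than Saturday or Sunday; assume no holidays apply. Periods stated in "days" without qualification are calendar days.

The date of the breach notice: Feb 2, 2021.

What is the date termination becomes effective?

Aug 13, 2021

The last day of the suspension period: 90 calendar days after Feb 2, 2021 is May 3, 2021.
Adding 54 calendar days to May 3, 2021 gives Jun 26, 2021, which is the last day of the cure period.
The last day of the waiting period: Jun 26, 2021 + 21 days = Jul 17, 2021.
The date termination becomes effective: counting 20 business days from Saturday, Jul 17, 2021 (Jul 19, Jul 20, Jul 21, Jul 22, …, Aug 11, Aug 12, Aug 13, skipping weekends) reaches Friday, Aug 13, 2021.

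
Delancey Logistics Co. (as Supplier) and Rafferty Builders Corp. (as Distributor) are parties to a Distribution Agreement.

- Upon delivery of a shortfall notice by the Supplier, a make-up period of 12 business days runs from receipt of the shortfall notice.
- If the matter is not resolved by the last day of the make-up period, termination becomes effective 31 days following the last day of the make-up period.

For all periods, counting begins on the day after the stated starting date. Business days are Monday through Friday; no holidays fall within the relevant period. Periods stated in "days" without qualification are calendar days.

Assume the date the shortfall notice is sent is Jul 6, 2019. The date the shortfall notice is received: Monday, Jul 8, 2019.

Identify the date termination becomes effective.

From Monday, Jul 8, 2019, 12 business days (Jul 9, Jul 10, Jul 11, Jul 12, …, Jul 22, Jul 23, Jul 24, skipping weekends) brings us to Wednesday, Jul 24, 2019, which is the last day of the make-up period.
The date termination becomes effective: Jul 24, 2019 + 31 days = Aug 24, 2019.

Aug 24, 2019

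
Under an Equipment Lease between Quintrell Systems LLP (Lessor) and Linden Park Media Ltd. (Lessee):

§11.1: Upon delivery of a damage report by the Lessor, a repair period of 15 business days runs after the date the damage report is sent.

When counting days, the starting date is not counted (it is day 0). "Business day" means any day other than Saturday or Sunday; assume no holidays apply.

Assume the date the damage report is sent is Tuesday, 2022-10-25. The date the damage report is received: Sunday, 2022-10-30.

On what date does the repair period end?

2022-11-15

From Tuesday, 2022-10-25, 15 business days (Oct 26, Oct 27, Oct 28, Oct 31, …, Nov 11, Nov 14, Nov 15, skipping weekends) brings us to Tuesday, 2022-11-15, which is the last day of the repair period.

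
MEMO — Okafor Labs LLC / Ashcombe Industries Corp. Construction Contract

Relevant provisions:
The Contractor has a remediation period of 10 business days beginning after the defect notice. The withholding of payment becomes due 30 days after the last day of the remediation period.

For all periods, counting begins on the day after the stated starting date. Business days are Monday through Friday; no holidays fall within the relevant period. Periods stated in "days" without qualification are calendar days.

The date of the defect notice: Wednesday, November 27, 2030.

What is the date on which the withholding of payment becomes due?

From Wednesday, November 27, 2030, 10 business days (Nov 28, Nov 29, Dec 2, Dec 3, Dec 4, Dec 5, Dec 6, Dec 9, Dec 10, Dec 11, skipping weekends) brings us to Wednesday, December 11, 2030, which is the last day of the remediation period.
Adding 30 calendar days to December 11, 2030 gives January 10, 2031, which is the date on which the withholding of payment becomes due.

January 10, 2031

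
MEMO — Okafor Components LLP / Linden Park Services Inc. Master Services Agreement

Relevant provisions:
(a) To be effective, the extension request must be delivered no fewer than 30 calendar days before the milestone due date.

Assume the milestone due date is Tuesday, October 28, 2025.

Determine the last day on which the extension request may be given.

September 28, 2025

Counting back 30 calendar days from October 28, 2025 gives September 28, 2025.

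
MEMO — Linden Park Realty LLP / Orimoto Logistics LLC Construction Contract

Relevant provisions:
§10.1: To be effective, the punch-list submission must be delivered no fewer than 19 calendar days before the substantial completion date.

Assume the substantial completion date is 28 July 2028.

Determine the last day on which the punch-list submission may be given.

28 July 2028 minus 19 days is 9 July 2028.

9 July 2028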